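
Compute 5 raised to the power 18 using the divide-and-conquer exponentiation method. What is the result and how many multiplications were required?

Computing 5^18 by squaring (build up from 5^1; each line after the first costs one multiplication):

5^1 = 5
5^2 = (5^1)^2 = 5^2 = 25
5^4 = (5^2)^2 = 25^2 = 625
5^8 = (5^4)^2 = 625^2 = 390625
5^9 = 5 * 5^8 = 5 * 390625 = 1953125
5^18 = (5^9)^2 = 1953125^2 = 3814697265625

Result: 3814697265625
Multiplications needed: 5 (5 lines after 5^1)

5^18 = 3814697265625. Using exponentiation by squaring, this requires 5 multiplications. The key idea: if the exponent is even, square the half-power; if odd, multiply by the base once.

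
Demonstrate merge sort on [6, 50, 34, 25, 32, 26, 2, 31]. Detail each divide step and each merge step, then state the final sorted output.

Merge sort trace:

Split: [6, 50, 34, 25, 32, 26, 2, 31] -> [6, 50, 34, 25] and [32, 26, 2, 31]
  Split: [6, 50, 34, 25] -> [6, 50] and [34, 25]
    Split: [6, 50] -> [6] and [50]
    Merge: [6] + [50] -> [6, 50]
    Split: [34, 25] -> [34] and [25]
    Merge: [34] + [25] -> [25, 34]
  Merge: [6, 50] + [25, 34] -> [6, 25, 34, 50]
  Split: [32, 26, 2, 31] -> [32, 26] and [2, 31]
    Split: [32, 26] -> [32] and [26]
    Merge: [32] + [26] -> [26, 32]
    Split: [2, 31] -> [2] and [31]
    Merge: [2] + [31] -> [2, 31]
  Merge: [26, 32] + [2, 31] -> [2, 26, 31, 32]
Merge: [6, 25, 34, 50] + [2, 26, 31, 32] -> [2, 6, 25, 26, 31, 32, 34, 50]

Final sorted array: [2, 6, 25, 26, 31, 32, 34, 50]

The merge sort proceeds by recursively splitting the array and merging sorted halves.
After all merges, the sorted array is [2, 6, 25, 26, 31, 32, 34, 50].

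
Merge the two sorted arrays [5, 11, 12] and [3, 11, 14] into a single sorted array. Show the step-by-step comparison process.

Merging process:

Compare 5 vs 3: take 3 from right. Merged: [3]
Compare 5 vs 11: take 5 from left. Merged: [3, 5]
Compare 11 vs 11: take 11 from left. Merged: [3, 5, 11]
Compare 12 vs 11: take 11 from right. Merged: [3, 5, 11, 11]
Compare 12 vs 14: take 12 from left. Merged: [3, 5, 11, 11, 12]
Append remaining from right: [14]. Merged: [3, 5, 11, 11, 12, 14]

Final merged array: [3, 5, 11, 11, 12, 14]
Total comparisons: 5

The merged array is [3, 5, 11, 11, 12, 14], requiring 5 comparisons. The merge step runs in O(n) time where n is the total number of elements.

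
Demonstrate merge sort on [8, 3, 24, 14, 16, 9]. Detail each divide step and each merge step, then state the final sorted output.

Merge sort trace:

Split: [8, 3, 24, 14, 16, 9] -> [8, 3, 24] and [14, 16, 9]
  Split: [8, 3, 24] -> [8] and [3, 24]
    Split: [3, 24] -> [3] and [24]
    Merge: [3] + [24] -> [3, 24]
  Merge: [8] + [3, 24] -> [3, 8, 24]
  Split: [14, 16, 9] -> [14] and [16, 9]
    Split: [16, 9] -> [16] and [9]
    Merge: [16] + [9] -> [9, 16]
  Merge: [14] + [9, 16] -> [9, 14, 16]
Merge: [3, 8, 24] + [9, 14, 16] -> [3, 8, 9, 14, 16, 24]

Final sorted array: [3, 8, 9, 14, 16, 24]

The merge sort proceeds by recursively splitting the array and merging sorted halves.
After all merges, the sorted array is [3, 8, 9, 14, 16, 24].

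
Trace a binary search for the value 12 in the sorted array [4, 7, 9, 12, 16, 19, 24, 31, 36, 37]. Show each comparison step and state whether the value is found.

Binary search for 12 in [4, 7, 9, 12, 16, 19, 24, 31, 36, 37]:

lo=0, hi=9, mid=4, arr[mid]=16 -> 16 > 12, search left half
lo=0, hi=3, mid=1, arr[mid]=7 -> 7 < 12, search right half
lo=2, hi=3, mid=2, arr[mid]=9 -> 9 < 12, search right half
lo=3, hi=3, mid=3, arr[mid]=12 -> Found target at index 3!

Binary search finds 12 at index 3 after 4 comparisons. The search repeatedly halves the search space by comparing with the middle element.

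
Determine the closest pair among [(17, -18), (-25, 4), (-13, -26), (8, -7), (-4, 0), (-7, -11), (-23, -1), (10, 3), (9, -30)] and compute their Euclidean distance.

Computing all pairwise distances among 9 points:

d((17, -18), (-25, 4)) = 47.4131
d((17, -18), (-13, -26)) = 31.0483
d((17, -18), (8, -7)) = 14.2127
d((17, -18), (-4, 0)) = 27.6586
d((17, -18), (-7, -11)) = 25.0
d((17, -18), (-23, -1)) = 43.4626
d((17, -18), (10, 3)) = 22.1359
d((17, -18), (9, -30)) = 14.4222
d((-25, 4), (-13, -26)) = 32.311
d((-25, 4), (8, -7)) = 34.7851
d((-25, 4), (-4, 0)) = 21.3776
d((-25, 4), (-7, -11)) = 23.4307
d((-25, 4), (-23, -1)) = 5.3852 <-- minimum
d((-25, 4), (10, 3)) = 35.0143
d((-25, 4), (9, -30)) = 48.0833
d((-13, -26), (8, -7)) = 28.3196
d((-13, -26), (-4, 0)) = 27.5136
d((-13, -26), (-7, -11)) = 16.1555
d((-13, -26), (-23, -1)) = 26.9258
d((-13, -26), (10, 3)) = 37.0135
d((-13, -26), (9, -30)) = 22.3607
d((8, -7), (-4, 0)) = 13.8924
d((8, -7), (-7, -11)) = 15.5242
d((8, -7), (-23, -1)) = 31.5753
d((8, -7), (10, 3)) = 10.198
d((8, -7), (9, -30)) = 23.0217
d((-4, 0), (-7, -11)) = 11.4018
d((-4, 0), (-23, -1)) = 19.0263
d((-4, 0), (10, 3)) = 14.3178
d((-4, 0), (9, -30)) = 32.6956
d((-7, -11), (-23, -1)) = 18.868
d((-7, -11), (10, 3)) = 22.0227
d((-7, -11), (9, -30)) = 24.8395
d((-23, -1), (10, 3)) = 33.2415
d((-23, -1), (9, -30)) = 43.1856
d((10, 3), (9, -30)) = 33.0151

Closest pair: (-25, 4) and (-23, -1) with distance 5.3852

The closest pair is (-25, 4) and (-23, -1) with Euclidean distance 5.3852. For 9 points, brute-force pairwise comparison is shown above. For large n, the divide-and-conquer algorithm (sort by x, recurse on halves, check the dividing strip) achieves O(n log n).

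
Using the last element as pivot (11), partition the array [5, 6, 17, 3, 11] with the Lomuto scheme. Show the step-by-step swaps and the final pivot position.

Lomuto partition with pivot = 11:

Initial array: [5, 6, 17, 3, 11]

arr[0]=5 <= 11: swap with position 0, array becomes [5, 6, 17, 3, 11]
arr[1]=6 <= 11: swap with position 1, array becomes [5, 6, 17, 3, 11]
arr[2]=17 > 11: no swap
arr[3]=3 <= 11: swap with position 2, array becomes [5, 6, 3, 17, 11]

Place pivot at position 3: [5, 6, 3, 11, 17]
Pivot position: 3

After partitioning with pivot 11, the array becomes [5, 6, 3, 11, 17]. The pivot is placed at index 3. All elements to the left of the pivot are <= 11, and all elements to the right are > 11.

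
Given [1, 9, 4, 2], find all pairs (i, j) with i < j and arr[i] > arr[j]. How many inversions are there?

Finding inversions in [1, 9, 4, 2]:

(1, 2): arr[1]=9 > arr[2]=4
(1, 3): arr[1]=9 > arr[3]=2
(2, 3): arr[2]=4 > arr[3]=2

Total inversions: 3

The array has 3 inversion(s): (1,2), (1,3), (2,3). Each pair (i,j) satisfies i < j and arr[i] > arr[j].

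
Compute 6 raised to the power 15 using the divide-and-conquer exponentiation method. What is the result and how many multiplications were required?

Computing 6^15 by squaring (build up from 6^1; each line after the first costs one multiplication):

6^1 = 6
6^2 = (6^1)^2 = 6^2 = 36
6^3 = 6 * 6^2 = 6 * 36 = 216
6^6 = (6^3)^2 = 216^2 = 46656
6^7 = 6 * 6^6 = 6 * 46656 = 279936
6^14 = (6^7)^2 = 279936^2 = 78364164096
6^15 = 6 * 6^14 = 6 * 78364164096 = 470184984576

Result: 470184984576
Multiplications needed: 6 (6 lines after 6^1)

6^15 = 470184984576. Using exponentiation by squaring, this requires 6 multiplications. The key idea: if the exponent is even, square the half-power; if odd, multiply by the base once.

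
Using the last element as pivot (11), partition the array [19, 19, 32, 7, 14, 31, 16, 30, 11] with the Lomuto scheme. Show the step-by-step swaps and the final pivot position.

Lomuto partition with pivot = 11:

Initial array: [19, 19, 32, 7, 14, 31, 16, 30, 11]

arr[0]=19 > 11: no swap
arr[1]=19 > 11: no swap
arr[2]=32 > 11: no swap
arr[3]=7 <= 11: swap with position 0, array becomes [7, 19, 32, 19, 14, 31, 16, 30, 11]
arr[4]=14 > 11: no swap
arr[5]=31 > 11: no swap
arr[6]=16 > 11: no swap
arr[7]=30 > 11: no swap

Place pivot at position 1: [7, 11, 32, 19, 14, 31, 16, 30, 19]
Pivot position: 1

After partitioning with pivot 11, the array becomes [7, 11, 32, 19, 14, 31, 16, 30, 19]. The pivot is placed at index 1. All elements to the left of the pivot are <= 11, and all elements to the right are > 11.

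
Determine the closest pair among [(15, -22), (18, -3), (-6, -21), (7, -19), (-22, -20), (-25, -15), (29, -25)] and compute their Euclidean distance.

Computing all pairwise distances among 7 points:

d((15, -22), (18, -3)) = 19.2354
d((15, -22), (-6, -21)) = 21.0238
d((15, -22), (7, -19)) = 8.544
d((15, -22), (-22, -20)) = 37.054
d((15, -22), (-25, -15)) = 40.6079
d((15, -22), (29, -25)) = 14.3178
d((18, -3), (-6, -21)) = 30.0
d((18, -3), (7, -19)) = 19.4165
d((18, -3), (-22, -20)) = 43.4626
d((18, -3), (-25, -15)) = 44.643
d((18, -3), (29, -25)) = 24.5967
d((-6, -21), (7, -19)) = 13.1529
d((-6, -21), (-22, -20)) = 16.0312
d((-6, -21), (-25, -15)) = 19.9249
d((-6, -21), (29, -25)) = 35.2278
d((7, -19), (-22, -20)) = 29.0172
d((7, -19), (-25, -15)) = 32.249
d((7, -19), (29, -25)) = 22.8035
d((-22, -20), (-25, -15)) = 5.831 <-- minimum
d((-22, -20), (29, -25)) = 51.2445
d((-25, -15), (29, -25)) = 54.9181

Closest pair: (-22, -20) and (-25, -15) with distance 5.831

The closest pair is (-22, -20) and (-25, -15) with Euclidean distance 5.831. For 7 points, brute-force pairwise comparison is shown above. For large n, the divide-and-conquer algorithm (sort by x, recurse on halves, check the dividing strip) achieves O(n log n).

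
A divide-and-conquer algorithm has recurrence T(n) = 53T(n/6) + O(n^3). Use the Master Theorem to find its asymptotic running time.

Master Theorem for T(n) = 53T(n/6) + O(n^3):

a = 53, b = 6, c = 3
log_b(a) = log_6(53) = 2.2159

Case 3: c = 3 > log_6(53) = 2.2159
T(n) = O(n^3) = O(n^3)

For T(n) = 53T(n/6) + O(n^3): log_6(53) = 2.2159. This is Case 3 of the Master Theorem (c > log_b(a), work dominated by root), giving O(n^3).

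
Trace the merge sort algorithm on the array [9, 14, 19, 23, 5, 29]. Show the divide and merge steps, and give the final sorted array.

Merge sort trace:

Split: [9, 14, 19, 23, 5, 29] -> [9, 14, 19] and [23, 5, 29]
  Split: [9, 14, 19] -> [9] and [14, 19]
    Split: [14, 19] -> [14] and [19]
    Merge: [14] + [19] -> [14, 19]
  Merge: [9] + [14, 19] -> [9, 14, 19]
  Split: [23, 5, 29] -> [23] and [5, 29]
    Split: [5, 29] -> [5] and [29]
    Merge: [5] + [29] -> [5, 29]
  Merge: [23] + [5, 29] -> [5, 23, 29]
Merge: [9, 14, 19] + [5, 23, 29] -> [5, 9, 14, 19, 23, 29]

Final sorted array: [5, 9, 14, 19, 23, 29]

The merge sort proceeds by recursively splitting the array and merging sorted halves.
After all merges, the sorted array is [5, 9, 14, 19, 23, 29].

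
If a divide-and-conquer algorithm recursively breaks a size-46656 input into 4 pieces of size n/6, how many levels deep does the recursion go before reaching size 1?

For divide and conquer with division factor 6:

Problem sizes at each level:
Level 0: 46656
Level 1: 7776
Level 2: 1296
Level 3: 216
Level 4: 36
Level 5: 6
Level 6: 1

The root is level 0 and the size-1 base case is level 6 (the tree spans levels 0 through 6, i.e. 7 levels counting the root), so the depth is the number of divisions: log_6(46656) = 6

The recursion tree depth is log_6(46656) = 6. At each level, the problem size is divided by 6, so it takes 6 divisions to reduce to a base case of size 1. The algorithm makes 4 recursive calls at each level.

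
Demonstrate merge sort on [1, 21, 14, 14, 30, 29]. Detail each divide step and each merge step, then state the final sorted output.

Merge sort trace:

Split: [1, 21, 14, 14, 30, 29] -> [1, 21, 14] and [14, 30, 29]
  Split: [1, 21, 14] -> [1] and [21, 14]
    Split: [21, 14] -> [21] and [14]
    Merge: [21] + [14] -> [14, 21]
  Merge: [1] + [14, 21] -> [1, 14, 21]
  Split: [14, 30, 29] -> [14] and [30, 29]
    Split: [30, 29] -> [30] and [29]
    Merge: [30] + [29] -> [29, 30]
  Merge: [14] + [29, 30] -> [14, 29, 30]
Merge: [1, 14, 21] + [14, 29, 30] -> [1, 14, 14, 21, 29, 30]

Final sorted array: [1, 14, 14, 21, 29, 30]

The merge sort proceeds by recursively splitting the array and merging sorted halves.
After all merges, the sorted array is [1, 14, 14, 21, 29, 30].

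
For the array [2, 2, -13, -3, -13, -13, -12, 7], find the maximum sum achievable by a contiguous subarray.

Using Kadane's algorithm on [2, 2, -13, -3, -13, -13, -12, 7]:

Scanning through the array:
Position 1 (value 2): max_ending_here = 4, max_so_far = 4
Position 2 (value -13): max_ending_here = -9, max_so_far = 4
Position 3 (value -3): max_ending_here = -3, max_so_far = 4
Position 4 (value -13): max_ending_here = -13, max_so_far = 4
Position 5 (value -13): max_ending_here = -13, max_so_far = 4
Position 6 (value -12): max_ending_here = -12, max_so_far = 4
Position 7 (value 7): max_ending_here = 7, max_so_far = 7

Maximum subarray: [7]
Maximum sum: 7

The maximum subarray is [7] with sum 7. This subarray runs from index 7 to index 7.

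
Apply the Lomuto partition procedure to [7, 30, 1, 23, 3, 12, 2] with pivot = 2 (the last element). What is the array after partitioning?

Lomuto partition with pivot = 2:

Initial array: [7, 30, 1, 23, 3, 12, 2]

arr[0]=7 > 2: no swap
arr[1]=30 > 2: no swap
arr[2]=1 <= 2: swap with position 0, array becomes [1, 30, 7, 23, 3, 12, 2]
arr[3]=23 > 2: no swap
arr[4]=3 > 2: no swap
arr[5]=12 > 2: no swap

Place pivot at position 1: [1, 2, 7, 23, 3, 12, 30]
Pivot position: 1

After partitioning with pivot 2, the array becomes [1, 2, 7, 23, 3, 12, 30]. The pivot is placed at index 1. All elements to the left of the pivot are <= 2, and all elements to the right are > 2.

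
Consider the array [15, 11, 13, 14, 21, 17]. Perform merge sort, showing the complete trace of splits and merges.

Merge sort trace:

Split: [15, 11, 13, 14, 21, 17] -> [15, 11, 13] and [14, 21, 17]
  Split: [15, 11, 13] -> [15] and [11, 13]
    Split: [11, 13] -> [11] and [13]
    Merge: [11] + [13] -> [11, 13]
  Merge: [15] + [11, 13] -> [11, 13, 15]
  Split: [14, 21, 17] -> [14] and [21, 17]
    Split: [21, 17] -> [21] and [17]
    Merge: [21] + [17] -> [17, 21]
  Merge: [14] + [17, 21] -> [14, 17, 21]
Merge: [11, 13, 15] + [14, 17, 21] -> [11, 13, 14, 15, 17, 21]

Final sorted array: [11, 13, 14, 15, 17, 21]

The merge sort proceeds by recursively splitting the array and merging sorted halves.
After all merges, the sorted array is [11, 13, 14, 15, 17, 21].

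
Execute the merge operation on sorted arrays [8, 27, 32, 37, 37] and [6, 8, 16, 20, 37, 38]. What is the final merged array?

Merging process:

Compare 8 vs 6: take 6 from right. Merged: [6]
Compare 8 vs 8: take 8 from left. Merged: [6, 8]
Compare 27 vs 8: take 8 from right. Merged: [6, 8, 8]
Compare 27 vs 16: take 16 from right. Merged: [6, 8, 8, 16]
Compare 27 vs 20: take 20 from right. Merged: [6, 8, 8, 16, 20]
Compare 27 vs 37: take 27 from left. Merged: [6, 8, 8, 16, 20, 27]
Compare 32 vs 37: take 32 from left. Merged: [6, 8, 8, 16, 20, 27, 32]
Compare 37 vs 37: take 37 from left. Merged: [6, 8, 8, 16, 20, 27, 32, 37]
Compare 37 vs 37: take 37 from left. Merged: [6, 8, 8, 16, 20, 27, 32, 37, 37]
Append remaining from right: [37, 38]. Merged: [6, 8, 8, 16, 20, 27, 32, 37, 37, 37, 38]

Final merged array: [6, 8, 8, 16, 20, 27, 32, 37, 37, 37, 38]
Total comparisons: 9

The merged array is [6, 8, 8, 16, 20, 27, 32, 37, 37, 37, 38], requiring 9 comparisons. The merge step runs in O(n) time where n is the total number of elements.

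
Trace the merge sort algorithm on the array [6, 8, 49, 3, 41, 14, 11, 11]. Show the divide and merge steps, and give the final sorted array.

Merge sort trace:

Split: [6, 8, 49, 3, 41, 14, 11, 11] -> [6, 8, 49, 3] and [41, 14, 11, 11]
  Split: [6, 8, 49, 3] -> [6, 8] and [49, 3]
    Split: [6, 8] -> [6] and [8]
    Merge: [6] + [8] -> [6, 8]
    Split: [49, 3] -> [49] and [3]
    Merge: [49] + [3] -> [3, 49]
  Merge: [6, 8] + [3, 49] -> [3, 6, 8, 49]
  Split: [41, 14, 11, 11] -> [41, 14] and [11, 11]
    Split: [41, 14] -> [41] and [14]
    Merge: [41] + [14] -> [14, 41]
    Split: [11, 11] -> [11] and [11]
    Merge: [11] + [11] -> [11, 11]
  Merge: [14, 41] + [11, 11] -> [11, 11, 14, 41]
Merge: [3, 6, 8, 49] + [11, 11, 14, 41] -> [3, 6, 8, 11, 11, 14, 41, 49]

Final sorted array: [3, 6, 8, 11, 11, 14, 41, 49]

The merge sort proceeds by recursively splitting the array and merging sorted halves.
After all merges, the sorted array is [3, 6, 8, 11, 11, 14, 41, 49].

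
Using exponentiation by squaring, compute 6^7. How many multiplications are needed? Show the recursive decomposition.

Computing 6^7 by squaring (build up from 6^1; each line after the first costs one multiplication):

6^1 = 6
6^2 = (6^1)^2 = 6^2 = 36
6^3 = 6 * 6^2 = 6 * 36 = 216
6^6 = (6^3)^2 = 216^2 = 46656
6^7 = 6 * 6^6 = 6 * 46656 = 279936

Result: 279936
Multiplications needed: 4 (4 lines after 6^1)

6^7 = 279936. Using exponentiation by squaring, this requires 4 multiplications. The key idea: if the exponent is even, square the half-power; if odd, multiply by the base once.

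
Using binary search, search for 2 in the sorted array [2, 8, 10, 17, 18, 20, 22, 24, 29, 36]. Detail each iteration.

Binary search for 2 in [2, 8, 10, 17, 18, 20, 22, 24, 29, 36]:

lo=0, hi=9, mid=4, arr[mid]=18 -> 18 > 2, search left half
lo=0, hi=3, mid=1, arr[mid]=8 -> 8 > 2, search left half
lo=0, hi=0, mid=0, arr[mid]=2 -> Found target at index 0!

Binary search finds 2 at index 0 after 3 comparisons. The search repeatedly halves the search space by comparing with the middle element.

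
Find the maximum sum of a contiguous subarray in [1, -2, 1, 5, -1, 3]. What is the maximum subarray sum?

Using Kadane's algorithm on [1, -2, 1, 5, -1, 3]:

Scanning through the array:
Position 1 (value -2): max_ending_here = -1, max_so_far = 1
Position 2 (value 1): max_ending_here = 1, max_so_far = 1
Position 3 (value 5): max_ending_here = 6, max_so_far = 6
Position 4 (value -1): max_ending_here = 5, max_so_far = 6
Position 5 (value 3): max_ending_here = 8, max_so_far = 8

Maximum subarray: [1, 5, -1, 3]
Maximum sum: 8

The maximum subarray is [1, 5, -1, 3] with sum 8. This subarray runs from index 2 to index 5.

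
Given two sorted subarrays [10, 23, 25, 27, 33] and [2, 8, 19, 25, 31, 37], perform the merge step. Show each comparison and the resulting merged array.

Merging process:

Compare 10 vs 2: take 2 from right. Merged: [2]
Compare 10 vs 8: take 8 from right. Merged: [2, 8]
Compare 10 vs 19: take 10 from left. Merged: [2, 8, 10]
Compare 23 vs 19: take 19 from right. Merged: [2, 8, 10, 19]
Compare 23 vs 25: take 23 from left. Merged: [2, 8, 10, 19, 23]
Compare 25 vs 25: take 25 from left. Merged: [2, 8, 10, 19, 23, 25]
Compare 27 vs 25: take 25 from right. Merged: [2, 8, 10, 19, 23, 25, 25]
Compare 27 vs 31: take 27 from left. Merged: [2, 8, 10, 19, 23, 25, 25, 27]
Compare 33 vs 31: take 31 from right. Merged: [2, 8, 10, 19, 23, 25, 25, 27, 31]
Compare 33 vs 37: take 33 from left. Merged: [2, 8, 10, 19, 23, 25, 25, 27, 31, 33]
Append remaining from right: [37]. Merged: [2, 8, 10, 19, 23, 25, 25, 27, 31, 33, 37]

Final merged array: [2, 8, 10, 19, 23, 25, 25, 27, 31, 33, 37]
Total comparisons: 10

The merged array is [2, 8, 10, 19, 23, 25, 25, 27, 31, 33, 37], requiring 10 comparisons. The merge step runs in O(n) time where n is the total number of elements.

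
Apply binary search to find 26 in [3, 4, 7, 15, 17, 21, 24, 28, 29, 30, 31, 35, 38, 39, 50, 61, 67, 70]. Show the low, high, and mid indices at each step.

Binary search for 26 in [3, 4, 7, 15, 17, 21, 24, 28, 29, 30, 31, 35, 38, 39, 50, 61, 67, 70]:

lo=0, hi=17, mid=8, arr[mid]=29 -> 29 > 26, search left half
lo=0, hi=7, mid=3, arr[mid]=15 -> 15 < 26, search right half
lo=4, hi=7, mid=5, arr[mid]=21 -> 21 < 26, search right half
lo=6, hi=7, mid=6, arr[mid]=24 -> 24 < 26, search right half
lo=7, hi=7, mid=7, arr[mid]=28 -> 28 > 26, search left half
lo=7 > hi=6, target 26 not found

Binary search determines that 26 is not in the array after 5 comparisons. The search space was exhausted without finding the target.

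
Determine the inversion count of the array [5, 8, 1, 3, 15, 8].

Finding inversions in [5, 8, 1, 3, 15, 8]:

(0, 2): arr[0]=5 > arr[2]=1
(0, 3): arr[0]=5 > arr[3]=3
(1, 2): arr[1]=8 > arr[2]=1
(1, 3): arr[1]=8 > arr[3]=3
(4, 5): arr[4]=15 > arr[5]=8

Total inversions: 5

The array has 5 inversion(s): (0,2), (0,3), (1,2), (1,3), (4,5). Each pair (i,j) satisfies i < j and arr[i] > arr[j].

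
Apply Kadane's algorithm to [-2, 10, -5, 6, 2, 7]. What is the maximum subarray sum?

Using Kadane's algorithm on [-2, 10, -5, 6, 2, 7]:

Scanning through the array:
Position 1 (value 10): max_ending_here = 10, max_so_far = 10
Position 2 (value -5): max_ending_here = 5, max_so_far = 10
Position 3 (value 6): max_ending_here = 11, max_so_far = 11
Position 4 (value 2): max_ending_here = 13, max_so_far = 13
Position 5 (value 7): max_ending_here = 20, max_so_far = 20

Maximum subarray: [10, -5, 6, 2, 7]
Maximum sum: 20

The maximum subarray is [10, -5, 6, 2, 7] with sum 20. This subarray runs from index 1 to index 5.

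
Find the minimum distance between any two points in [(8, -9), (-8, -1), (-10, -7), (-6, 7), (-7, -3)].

Computing all pairwise distances among 5 points:

d((8, -9), (-8, -1)) = 17.8885
d((8, -9), (-10, -7)) = 18.1108
d((8, -9), (-6, 7)) = 21.2603
d((8, -9), (-7, -3)) = 16.1555
d((-8, -1), (-10, -7)) = 6.3246
d((-8, -1), (-6, 7)) = 8.2462
d((-8, -1), (-7, -3)) = 2.2361 <-- minimum
d((-10, -7), (-6, 7)) = 14.5602
d((-10, -7), (-7, -3)) = 5.0
d((-6, 7), (-7, -3)) = 10.0499

Closest pair: (-8, -1) and (-7, -3) with distance 2.2361

The closest pair is (-8, -1) and (-7, -3) with Euclidean distance 2.2361. For 5 points, brute-force pairwise comparison is shown above. For large n, the divide-and-conquer algorithm (sort by x, recurse on halves, check the dividing strip) achieves O(n log n).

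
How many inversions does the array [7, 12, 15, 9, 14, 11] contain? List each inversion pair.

Finding inversions in [7, 12, 15, 9, 14, 11]:

(1, 3): arr[1]=12 > arr[3]=9
(1, 5): arr[1]=12 > arr[5]=11
(2, 3): arr[2]=15 > arr[3]=9
(2, 4): arr[2]=15 > arr[4]=14
(2, 5): arr[2]=15 > arr[5]=11
(4, 5): arr[4]=14 > arr[5]=11

Total inversions: 6

The array has 6 inversion(s): (1,3), (1,5), (2,3), (2,4), (2,5), (4,5). Each pair (i,j) satisfies i < j and arr[i] > arr[j].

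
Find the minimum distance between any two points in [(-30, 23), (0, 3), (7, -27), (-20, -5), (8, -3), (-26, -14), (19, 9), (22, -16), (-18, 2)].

Computing all pairwise distances among 9 points:

d((-30, 23), (0, 3)) = 36.0555
d((-30, 23), (7, -27)) = 62.2013
d((-30, 23), (-20, -5)) = 29.7321
d((-30, 23), (8, -3)) = 46.0435
d((-30, 23), (-26, -14)) = 37.2156
d((-30, 23), (19, 9)) = 50.9608
d((-30, 23), (22, -16)) = 65.0
d((-30, 23), (-18, 2)) = 24.1868
d((0, 3), (7, -27)) = 30.8058
d((0, 3), (-20, -5)) = 21.5407
d((0, 3), (8, -3)) = 10.0
d((0, 3), (-26, -14)) = 31.0644
d((0, 3), (19, 9)) = 19.9249
d((0, 3), (22, -16)) = 29.0689
d((0, 3), (-18, 2)) = 18.0278
d((7, -27), (-20, -5)) = 34.8281
d((7, -27), (8, -3)) = 24.0208
d((7, -27), (-26, -14)) = 35.4683
d((7, -27), (19, 9)) = 37.9473
d((7, -27), (22, -16)) = 18.6011
d((7, -27), (-18, 2)) = 38.2884
d((-20, -5), (8, -3)) = 28.0713
d((-20, -5), (-26, -14)) = 10.8167
d((-20, -5), (19, 9)) = 41.4367
d((-20, -5), (22, -16)) = 43.4166
d((-20, -5), (-18, 2)) = 7.2801 <-- minimum
d((8, -3), (-26, -14)) = 35.7351
d((8, -3), (19, 9)) = 16.2788
d((8, -3), (22, -16)) = 19.105
d((8, -3), (-18, 2)) = 26.4764
d((-26, -14), (19, 9)) = 50.5371
d((-26, -14), (22, -16)) = 48.0416
d((-26, -14), (-18, 2)) = 17.8885
d((19, 9), (22, -16)) = 25.1794
d((19, 9), (-18, 2)) = 37.6563
d((22, -16), (-18, 2)) = 43.8634

Closest pair: (-20, -5) and (-18, 2) with distance 7.2801

The closest pair is (-20, -5) and (-18, 2) with Euclidean distance 7.2801. For 9 points, brute-force pairwise comparison is shown above. For large n, the divide-and-conquer algorithm (sort by x, recurse on halves, check the dividing strip) achieves O(n log n).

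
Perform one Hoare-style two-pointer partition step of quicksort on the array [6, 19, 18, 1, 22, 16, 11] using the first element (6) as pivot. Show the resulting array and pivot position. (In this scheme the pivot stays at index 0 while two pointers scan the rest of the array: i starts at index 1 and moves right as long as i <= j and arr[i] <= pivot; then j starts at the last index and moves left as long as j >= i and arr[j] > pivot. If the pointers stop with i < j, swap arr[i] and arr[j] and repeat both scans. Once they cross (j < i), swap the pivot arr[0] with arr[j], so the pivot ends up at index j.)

Hoare-style two-pointer partition with pivot = 6:

Initial array: [6, 19, 18, 1, 22, 16, 11]

Pointers start at i = 1, j = 6.
i stops at index 1 (arr[1]=19 > 6), j stops at index 3 (arr[3]=1 <= 6): swap arr[1] and arr[3], array becomes [6, 1, 18, 19, 22, 16, 11]
i ends at 2, j ends at 1: the pointers have crossed (j < i), so scanning stops.

Swap pivot arr[0] with arr[1] to place pivot at position 1: [1, 6, 18, 19, 22, 16, 11]
Pivot position: 1

After partitioning with pivot 6, the array becomes [1, 6, 18, 19, 22, 16, 11]. The pivot is placed at index 1. All elements to the left of the pivot are <= 6, and all elements to the right are > 6.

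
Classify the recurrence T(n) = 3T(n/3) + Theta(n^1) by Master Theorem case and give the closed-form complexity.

Master Theorem for T(n) = 3T(n/3) + O(n^1):

a = 3, b = 3, c = 1
log_b(a) = log_3(3) = 1.0000

Case 2: c = 1 = log_3(3) = 1.0000
T(n) = O(n^1 log n) = O(n log n)

For T(n) = 3T(n/3) + O(n^1): log_3(3) = 1.0000. This is Case 2 of the Master Theorem (c = log_b(a), equal work at all levels), giving O(n log n).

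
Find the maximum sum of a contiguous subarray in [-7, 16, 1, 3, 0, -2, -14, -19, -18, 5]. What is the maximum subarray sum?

Using Kadane's algorithm on [-7, 16, 1, 3, 0, -2, -14, -19, -18, 5]:

Scanning through the array:
Position 1 (value 16): max_ending_here = 16, max_so_far = 16
Position 2 (value 1): max_ending_here = 17, max_so_far = 17
Position 3 (value 3): max_ending_here = 20, max_so_far = 20
Position 4 (value 0): max_ending_here = 20, max_so_far = 20
Position 5 (value -2): max_ending_here = 18, max_so_far = 20
Position 6 (value -14): max_ending_here = 4, max_so_far = 20
Position 7 (value -19): max_ending_here = -15, max_so_far = 20
Position 8 (value -18): max_ending_here = -18, max_so_far = 20
Position 9 (value 5): max_ending_here = 5, max_so_far = 20

Maximum subarray: [16, 1, 3]
Maximum sum: 20

The maximum subarray is [16, 1, 3] with sum 20. This subarray runs from index 1 to index 3.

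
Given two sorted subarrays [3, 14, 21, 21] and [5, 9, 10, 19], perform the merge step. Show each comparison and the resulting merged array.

Merging process:

Compare 3 vs 5: take 3 from left. Merged: [3]
Compare 14 vs 5: take 5 from right. Merged: [3, 5]
Compare 14 vs 9: take 9 from right. Merged: [3, 5, 9]
Compare 14 vs 10: take 10 from right. Merged: [3, 5, 9, 10]
Compare 14 vs 19: take 14 from left. Merged: [3, 5, 9, 10, 14]
Compare 21 vs 19: take 19 from right. Merged: [3, 5, 9, 10, 14, 19]
Append remaining from left: [21, 21]. Merged: [3, 5, 9, 10, 14, 19, 21, 21]

Final merged array: [3, 5, 9, 10, 14, 19, 21, 21]
Total comparisons: 6

The merged array is [3, 5, 9, 10, 14, 19, 21, 21], requiring 6 comparisons. The merge step runs in O(n) time where n is the total number of elements.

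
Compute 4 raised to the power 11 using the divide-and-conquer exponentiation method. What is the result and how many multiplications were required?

Computing 4^11 by squaring (build up from 4^1; each line after the first costs one multiplication):

4^1 = 4
4^2 = (4^1)^2 = 4^2 = 16
4^4 = (4^2)^2 = 16^2 = 256
4^5 = 4 * 4^4 = 4 * 256 = 1024
4^10 = (4^5)^2 = 1024^2 = 1048576
4^11 = 4 * 4^10 = 4 * 1048576 = 4194304

Result: 4194304
Multiplications needed: 5 (5 lines after 4^1)

4^11 = 4194304. Using exponentiation by squaring, this requires 5 multiplications. The key idea: if the exponent is even, square the half-power; if odd, multiply by the base once.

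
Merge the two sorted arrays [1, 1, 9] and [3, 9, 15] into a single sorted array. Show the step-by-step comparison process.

Merging process:

Compare 1 vs 3: take 1 from left. Merged: [1]
Compare 1 vs 3: take 1 from left. Merged: [1, 1]
Compare 9 vs 3: take 3 from right. Merged: [1, 1, 3]
Compare 9 vs 9: take 9 from left. Merged: [1, 1, 3, 9]
Append remaining from right: [9, 15]. Merged: [1, 1, 3, 9, 9, 15]

Final merged array: [1, 1, 3, 9, 9, 15]
Total comparisons: 4

The merged array is [1, 1, 3, 9, 9, 15], requiring 4 comparisons. The merge step runs in O(n) time where n is the total number of elements.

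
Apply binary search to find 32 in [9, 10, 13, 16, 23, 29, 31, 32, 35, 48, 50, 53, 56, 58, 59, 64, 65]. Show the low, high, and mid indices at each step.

Binary search for 32 in [9, 10, 13, 16, 23, 29, 31, 32, 35, 48, 50, 53, 56, 58, 59, 64, 65]:

lo=0, hi=16, mid=8, arr[mid]=35 -> 35 > 32, search left half
lo=0, hi=7, mid=3, arr[mid]=16 -> 16 < 32, search right half
lo=4, hi=7, mid=5, arr[mid]=29 -> 29 < 32, search right half
lo=6, hi=7, mid=6, arr[mid]=31 -> 31 < 32, search right half
lo=7, hi=7, mid=7, arr[mid]=32 -> Found target at index 7!

Binary search finds 32 at index 7 after 5 comparisons. The search repeatedly halves the search space by comparing with the middle element.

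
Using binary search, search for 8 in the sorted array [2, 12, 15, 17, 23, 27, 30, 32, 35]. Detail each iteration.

Binary search for 8 in [2, 12, 15, 17, 23, 27, 30, 32, 35]:

lo=0, hi=8, mid=4, arr[mid]=23 -> 23 > 8, search left half
lo=0, hi=3, mid=1, arr[mid]=12 -> 12 > 8, search left half
lo=0, hi=0, mid=0, arr[mid]=2 -> 2 < 8, search right half
lo=1 > hi=0, target 8 not found

Binary search determines that 8 is not in the array after 3 comparisons. The search space was exhausted without finding the target.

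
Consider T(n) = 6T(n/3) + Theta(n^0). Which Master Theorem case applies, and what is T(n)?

Master Theorem for T(n) = 6T(n/3) + O(n^0):

a = 6, b = 3, c = 0
log_b(a) = log_3(6) = 1.6309

Case 1: c = 0 < log_3(6) = 1.6309
T(n) = O(n^(log_3 6))

For T(n) = 6T(n/3) + O(n^0): log_3(6) = 1.6309. This is Case 1 of the Master Theorem (c < log_b(a), work dominated by leaves), giving O(n^(log_3 6)).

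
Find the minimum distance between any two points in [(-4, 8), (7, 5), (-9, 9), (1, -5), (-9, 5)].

Computing all pairwise distances among 5 points:

d((-4, 8), (7, 5)) = 11.4018
d((-4, 8), (-9, 9)) = 5.099
d((-4, 8), (1, -5)) = 13.9284
d((-4, 8), (-9, 5)) = 5.831
d((7, 5), (-9, 9)) = 16.4924
d((7, 5), (1, -5)) = 11.6619
d((7, 5), (-9, 5)) = 16.0
d((-9, 9), (1, -5)) = 17.2047
d((-9, 9), (-9, 5)) = 4.0 <-- minimum
d((1, -5), (-9, 5)) = 14.1421

Closest pair: (-9, 9) and (-9, 5) with distance 4.0

The closest pair is (-9, 9) and (-9, 5) with Euclidean distance 4.0. For 5 points, brute-force pairwise comparison is shown above. For large n, the divide-and-conquer algorithm (sort by x, recurse on halves, check the dividing strip) achieves O(n log n).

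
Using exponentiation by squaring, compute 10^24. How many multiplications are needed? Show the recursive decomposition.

Computing 10^24 by squaring (build up from 10^1; each line after the first costs one multiplication):

10^1 = 10
10^2 = (10^1)^2 = 10^2 = 100
10^3 = 10 * 10^2 = 10 * 100 = 1000
10^6 = (10^3)^2 = 1000^2 = 1000000
10^12 = (10^6)^2 = 1000000^2 = 1000000000000
10^24 = (10^12)^2 = 1000000000000^2 = 1000000000000000000000000

Result: 1000000000000000000000000
Multiplications needed: 5 (5 lines after 10^1)

10^24 = 1000000000000000000000000. Using exponentiation by squaring, this requires 5 multiplications. The key idea: if the exponent is even, square the half-power; if odd, multiply by the base once.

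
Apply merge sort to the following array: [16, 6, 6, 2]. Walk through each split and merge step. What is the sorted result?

Merge sort trace:

Split: [16, 6, 6, 2] -> [16, 6] and [6, 2]
  Split: [16, 6] -> [16] and [6]
  Merge: [16] + [6] -> [6, 16]
  Split: [6, 2] -> [6] and [2]
  Merge: [6] + [2] -> [2, 6]
Merge: [6, 16] + [2, 6] -> [2, 6, 6, 16]

Final sorted array: [2, 6, 6, 16]

The merge sort proceeds by recursively splitting the array and merging sorted halves.
After all merges, the sorted array is [2, 6, 6, 16].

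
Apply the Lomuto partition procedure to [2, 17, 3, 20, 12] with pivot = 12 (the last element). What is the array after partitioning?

Lomuto partition with pivot = 12:

Initial array: [2, 17, 3, 20, 12]

arr[0]=2 <= 12: swap with position 0, array becomes [2, 17, 3, 20, 12]
arr[1]=17 > 12: no swap
arr[2]=3 <= 12: swap with position 1, array becomes [2, 3, 17, 20, 12]
arr[3]=20 > 12: no swap

Place pivot at position 2: [2, 3, 12, 20, 17]
Pivot position: 2

After partitioning with pivot 12, the array becomes [2, 3, 12, 20, 17]. The pivot is placed at index 2. All elements to the left of the pivot are <= 12, and all elements to the right are > 12.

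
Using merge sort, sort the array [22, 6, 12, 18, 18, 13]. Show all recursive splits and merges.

Merge sort trace:

Split: [22, 6, 12, 18, 18, 13] -> [22, 6, 12] and [18, 18, 13]
  Split: [22, 6, 12] -> [22] and [6, 12]
    Split: [6, 12] -> [6] and [12]
    Merge: [6] + [12] -> [6, 12]
  Merge: [22] + [6, 12] -> [6, 12, 22]
  Split: [18, 18, 13] -> [18] and [18, 13]
    Split: [18, 13] -> [18] and [13]
    Merge: [18] + [13] -> [13, 18]
  Merge: [18] + [13, 18] -> [13, 18, 18]
Merge: [6, 12, 22] + [13, 18, 18] -> [6, 12, 13, 18, 18, 22]

Final sorted array: [6, 12, 13, 18, 18, 22]

The merge sort proceeds by recursively splitting the array and merging sorted halves.
After all merges, the sorted array is [6, 12, 13, 18, 18, 22].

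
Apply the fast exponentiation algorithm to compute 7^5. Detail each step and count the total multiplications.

Computing 7^5 by squaring (build up from 7^1; each line after the first costs one multiplication):

7^1 = 7
7^2 = (7^1)^2 = 7^2 = 49
7^4 = (7^2)^2 = 49^2 = 2401
7^5 = 7 * 7^4 = 7 * 2401 = 16807

Result: 16807
Multiplications needed: 3 (3 lines after 7^1)

7^5 = 16807. Using exponentiation by squaring, this requires 3 multiplications. The key idea: if the exponent is even, square the half-power; if odd, multiply by the base once.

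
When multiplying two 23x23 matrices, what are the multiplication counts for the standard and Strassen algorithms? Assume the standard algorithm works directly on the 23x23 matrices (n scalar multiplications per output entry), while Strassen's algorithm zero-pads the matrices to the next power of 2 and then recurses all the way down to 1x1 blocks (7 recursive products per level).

Matrix multiplication for 23x23 matrices:

Strassen's algorithm requires power-of-2 dimensions. Pad 23x23 to 32x32 (next power of 2).

Standard algorithm: 23^3 = 12167 multiplications
Strassen's algorithm: 7^(log2(32)) = 7^5 = 16807 multiplications
Difference: 12167 - 16807 = -4640 (Strassen uses MORE here due to padding overhead — for small or just-over-power-of-2 n, padding can outweigh the per-level savings)

Standard: 12167 multiplications (23^3). Strassen: 16807 multiplications (7^5, after padding to 32x32). Strassen reduces 8 recursive multiplications to 7 at each level.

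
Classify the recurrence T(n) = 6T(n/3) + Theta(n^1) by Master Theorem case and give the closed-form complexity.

Master Theorem for T(n) = 6T(n/3) + O(n^1):

a = 6, b = 3, c = 1
log_b(a) = log_3(6) = 1.6309

Case 1: c = 1 < log_3(6) = 1.6309
T(n) = O(n^(log_3 6))

For T(n) = 6T(n/3) + O(n^1): log_3(6) = 1.6309. This is Case 1 of the Master Theorem (c < log_b(a), work dominated by leaves), giving O(n^(log_3 6)).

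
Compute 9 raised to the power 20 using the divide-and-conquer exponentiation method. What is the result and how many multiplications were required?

Computing 9^20 by squaring (build up from 9^1; each line after the first costs one multiplication):

9^1 = 9
9^2 = (9^1)^2 = 9^2 = 81
9^4 = (9^2)^2 = 81^2 = 6561
9^5 = 9 * 9^4 = 9 * 6561 = 59049
9^10 = (9^5)^2 = 59049^2 = 3486784401
9^20 = (9^10)^2 = 3486784401^2 = 12157665459056928801

Result: 12157665459056928801
Multiplications needed: 5 (5 lines after 9^1)

9^20 = 12157665459056928801. Using exponentiation by squaring, this requires 5 multiplications. The key idea: if the exponent is even, square the half-power; if odd, multiply by the base once.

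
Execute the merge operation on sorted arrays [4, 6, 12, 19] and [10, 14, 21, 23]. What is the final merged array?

Merging process:

Compare 4 vs 10: take 4 from left. Merged: [4]
Compare 6 vs 10: take 6 from left. Merged: [4, 6]
Compare 12 vs 10: take 10 from right. Merged: [4, 6, 10]
Compare 12 vs 14: take 12 from left. Merged: [4, 6, 10, 12]
Compare 19 vs 14: take 14 from right. Merged: [4, 6, 10, 12, 14]
Compare 19 vs 21: take 19 from left. Merged: [4, 6, 10, 12, 14, 19]
Append remaining from right: [21, 23]. Merged: [4, 6, 10, 12, 14, 19, 21, 23]

Final merged array: [4, 6, 10, 12, 14, 19, 21, 23]
Total comparisons: 6

The merged array is [4, 6, 10, 12, 14, 19, 21, 23], requiring 6 comparisons. The merge step runs in O(n) time where n is the total number of elements.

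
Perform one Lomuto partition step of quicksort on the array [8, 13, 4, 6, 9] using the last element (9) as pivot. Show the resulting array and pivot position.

Lomuto partition with pivot = 9:

Initial array: [8, 13, 4, 6, 9]

arr[0]=8 <= 9: swap with position 0, array becomes [8, 13, 4, 6, 9]
arr[1]=13 > 9: no swap
arr[2]=4 <= 9: swap with position 1, array becomes [8, 4, 13, 6, 9]
arr[3]=6 <= 9: swap with position 2, array becomes [8, 4, 6, 13, 9]

Place pivot at position 3: [8, 4, 6, 9, 13]
Pivot position: 3

After partitioning with pivot 9, the array becomes [8, 4, 6, 9, 13]. The pivot is placed at index 3. All elements to the left of the pivot are <= 9, and all elements to the right are > 9.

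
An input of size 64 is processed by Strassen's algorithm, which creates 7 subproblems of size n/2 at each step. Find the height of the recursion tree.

For divide and conquer with division factor 2:

Problem sizes at each level:
Level 0: 64
Level 1: 32
Level 2: 16
Level 3: 8
Level 4: 4
Level 5: 2
Level 6: 1

The root is level 0 and the size-1 base case is level 6 (the tree spans levels 0 through 6, i.e. 7 levels counting the root), so the depth is the number of divisions: log_2(64) = 6

The recursion tree depth is log_2(64) = 6. At each level, the problem size is divided by 2, so it takes 6 divisions to reduce to a base case of size 1. The algorithm makes 7 recursive calls at each level.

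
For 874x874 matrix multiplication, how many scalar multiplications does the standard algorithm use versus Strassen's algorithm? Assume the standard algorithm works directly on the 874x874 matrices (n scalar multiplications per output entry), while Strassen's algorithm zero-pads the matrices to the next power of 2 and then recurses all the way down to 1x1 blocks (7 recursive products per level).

Matrix multiplication for 874x874 matrices:

Strassen's algorithm requires power-of-2 dimensions. Pad 874x874 to 1024x1024 (next power of 2).

Standard algorithm: 874^3 = 667627624 multiplications
Strassen's algorithm: 7^(log2(1024)) = 7^10 = 282475249 multiplications
Savings: 667627624 - 282475249 = 385152375 multiplications

Standard: 667627624 multiplications (874^3). Strassen: 282475249 multiplications (7^10, after padding to 1024x1024). Strassen reduces 8 recursive multiplications to 7 at each level.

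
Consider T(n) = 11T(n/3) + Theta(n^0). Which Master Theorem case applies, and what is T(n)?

Master Theorem for T(n) = 11T(n/3) + O(n^0):

a = 11, b = 3, c = 0
log_b(a) = log_3(11) = 2.1827

Case 1: c = 0 < log_3(11) = 2.1827
T(n) = O(n^(log_3 11))

For T(n) = 11T(n/3) + O(n^0): log_3(11) = 2.1827. This is Case 1 of the Master Theorem (c < log_b(a), work dominated by leaves), giving O(n^(log_3 11)).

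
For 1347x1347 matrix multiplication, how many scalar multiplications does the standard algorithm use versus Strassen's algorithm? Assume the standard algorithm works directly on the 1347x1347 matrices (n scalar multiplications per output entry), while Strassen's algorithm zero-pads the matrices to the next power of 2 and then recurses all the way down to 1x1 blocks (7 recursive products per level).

Matrix multiplication for 1347x1347 matrices:

Strassen's algorithm requires power-of-2 dimensions. Pad 1347x1347 to 2048x2048 (next power of 2).

Standard algorithm: 1347^3 = 2444008923 multiplications
Strassen's algorithm: 7^(log2(2048)) = 7^11 = 1977326743 multiplications
Savings: 2444008923 - 1977326743 = 466682180 multiplications

Standard: 2444008923 multiplications (1347^3). Strassen: 1977326743 multiplications (7^11, after padding to 2048x2048). Strassen reduces 8 recursive multiplications to 7 at each level.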